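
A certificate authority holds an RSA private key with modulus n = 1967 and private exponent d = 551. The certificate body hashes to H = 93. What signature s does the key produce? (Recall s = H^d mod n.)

H^2 ≡ 93^2 = 8649 ≡ 781
H^4 ≡ 781^2 = 609961 ≡ 191
H^8 ≡ 191^2 = 36481 ≡ 1075
H^16 ≡ 1075^2 = 1155625 ≡ 996
H^32 ≡ 996^2 = 992016 ≡ 648
H^64 ≡ 648^2 = 419904 ≡ 933
H^128 ≡ 933^2 = 870489 ≡ 1075
H^256 ≡ 1075^2 = 1155625 ≡ 996
H^512 ≡ 996^2 = 992016 ≡ 648
551 = 512 + 32 + 4 + 2 + 1, so H^551 ≡ 648·648·191·781·93 ≡ 1838 (mod 1967)

1838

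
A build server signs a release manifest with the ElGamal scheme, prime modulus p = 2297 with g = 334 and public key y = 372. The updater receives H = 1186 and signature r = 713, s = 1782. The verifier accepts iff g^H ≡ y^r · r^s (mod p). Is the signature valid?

valid

Left side g^H mod p:
334^1186 mod 2297 = 638
Right side y^r · r^s mod p:
372^713 mod 2297 = 541
713^1782 mod 2297 = 2226
541·2226 = 1204266 ≡ 638 (mod 2297)
638 ≡ 638 (mod 2297), so the signature is genuine.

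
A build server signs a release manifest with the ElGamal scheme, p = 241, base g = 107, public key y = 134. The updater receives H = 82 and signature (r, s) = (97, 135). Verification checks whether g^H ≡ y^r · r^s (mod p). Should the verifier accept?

Left side g^H mod p:
107^2 = 11449 ≡ 122
107^4 ≡ 122^2 = 14884 ≡ 183
107^8 ≡ 183^2 = 33489 ≡ 231
107^16 ≡ 231^2 = 53361 ≡ 100
107^32 ≡ 100^2 = 10000 ≡ 119
107^64 ≡ 119^2 = 14161 ≡ 183
82 = 64 + 16 + 2, so 107^82 ≡ 183·100·122 ≡ 217 (mod 241)
Right side y^r · r^s mod p:
134^2 = 17956 ≡ 122
134^4 ≡ 122^2 = 14884 ≡ 183
134^8 ≡ 183^2 = 33489 ≡ 231
134^16 ≡ 231^2 = 53361 ≡ 100
134^32 ≡ 100^2 = 10000 ≡ 119
134^64 ≡ 119^2 = 14161 ≡ 183
97 = 64 + 32 + 1, so 134^97 ≡ 183·119·134 ≡ 90 (mod 241)
97^2 = 9409 ≡ 10
97^4 ≡ 10^2 = 100
97^8 ≡ 100^2 = 10000 ≡ 119
97^16 ≡ 119^2 = 14161 ≡ 183
97^32 ≡ 183^2 = 33489 ≡ 231
97^64 ≡ 231^2 = 53361 ≡ 100
97^128 ≡ 100^2 = 10000 ≡ 119
135 = 128 + 4 + 2 + 1, so 97^135 ≡ 119·100·10·97 ≡ 64 (mod 241)
90·64 = 5760 ≡ 217 (mod 241)
217 ≡ 217 (mod 241), so the signature is genuine.

accept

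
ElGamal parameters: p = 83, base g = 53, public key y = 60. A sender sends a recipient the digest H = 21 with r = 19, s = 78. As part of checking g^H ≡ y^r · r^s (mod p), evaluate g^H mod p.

14

53^2 = 2809 ≡ 70
53^4 ≡ 70^2 = 4900 ≡ 3
53^8 ≡ 3^2 = 9
53^16 ≡ 9^2 = 81
21 = 16 + 4 + 1, so 53^21 ≡ 81·3·53 ≡ 14 (mod 83)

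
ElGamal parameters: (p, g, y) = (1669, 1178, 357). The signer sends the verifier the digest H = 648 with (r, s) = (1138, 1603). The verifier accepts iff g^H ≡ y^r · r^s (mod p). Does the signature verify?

does not verify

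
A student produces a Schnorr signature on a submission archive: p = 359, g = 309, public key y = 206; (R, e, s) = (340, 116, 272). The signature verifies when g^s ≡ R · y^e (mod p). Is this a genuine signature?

forged

g^s mod p:
309^2 = 95481 ≡ 346
309^4 ≡ 346^2 = 119716 ≡ 169
309^8 ≡ 169^2 = 28561 ≡ 200
309^16 ≡ 200^2 = 40000 ≡ 151
309^32 ≡ 151^2 = 22801 ≡ 184
309^64 ≡ 184^2 = 33856 ≡ 110
309^128 ≡ 110^2 = 12100 ≡ 253
309^256 ≡ 253^2 = 64009 ≡ 107
272 = 256 + 16, so 309^272 ≡ 107·151 ≡ 2 (mod 359)
R · y^e mod p:
206^2 = 42436 ≡ 74
206^4 ≡ 74^2 = 5476 ≡ 91
206^8 ≡ 91^2 = 8281 ≡ 24
206^16 ≡ 24^2 = 576 ≡ 217
206^32 ≡ 217^2 = 47089 ≡ 60
206^64 ≡ 60^2 = 3600 ≡ 10
116 = 64 + 32 + 16 + 4, so 206^116 ≡ 10·60·217·91 ≡ 123 (mod 359)
340·123 = 41820 ≡ 176 (mod 359)
2 ≠ 176; the check fails.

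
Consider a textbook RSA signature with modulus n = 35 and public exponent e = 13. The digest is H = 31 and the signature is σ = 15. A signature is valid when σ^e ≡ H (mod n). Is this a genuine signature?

σ^13 mod 35 = 15
15 ≠ 31, so verification fails.

forged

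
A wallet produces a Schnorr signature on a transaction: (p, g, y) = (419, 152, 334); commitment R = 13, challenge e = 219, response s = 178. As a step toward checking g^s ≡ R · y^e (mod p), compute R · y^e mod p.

Squares mod 419: 334^1≡334, 334^2≡102, 334^4≡348, 334^8≡13, 334^16≡169, 334^32≡69, 334^64≡152, 334^128≡59
219 = 128 + 64 + 16 + 8 + 2 + 1, so 334^219 ≡ 59·152·169·13·102·334 ≡ 69 (mod 419)
R · y^e ≡ 13·69 = 897 ≡ 59 (mod 419)

59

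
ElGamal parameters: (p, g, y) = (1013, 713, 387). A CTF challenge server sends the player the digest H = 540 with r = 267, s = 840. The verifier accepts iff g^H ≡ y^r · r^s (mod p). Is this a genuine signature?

forged

Left side g^H mod p:
Squares mod 1013: 713^1≡713, 713^2≡856, 713^4≡337, 713^8≡113, 713^16≡613, 713^32≡959, 713^64≡890, 713^128≡947, 713^256≡304, 713^512≡233
540 = 512 + 16 + 8 + 4, so 713^540 ≡ 233·613·113·337 ≡ 639 (mod 1013)
Right side y^r · r^s mod p:
Squares mod 1013: 387^1≡387, 387^2≡858, 387^4≡726, 387^8≡316, 387^16≡582, 387^32≡382, 387^64≡52, 387^128≡678, 387^256≡795
267 = 256 + 8 + 2 + 1, so 387^267 ≡ 795·316·858·387 ≡ 872 (mod 1013)
Squares mod 1013: 267^1≡267, 267^2≡379, 267^4≡808, 267^8≡492, 267^16≡970, 267^32≡836, 267^64≡939, 267^128≡411, 267^256≡763, 267^512≡707
840 = 512 + 256 + 64 + 8, so 267^840 ≡ 707·763·939·492 ≡ 97 (mod 1013)
872·97 = 84584 ≡ 505 (mod 1013)
639 ≠ 505, so verification fails.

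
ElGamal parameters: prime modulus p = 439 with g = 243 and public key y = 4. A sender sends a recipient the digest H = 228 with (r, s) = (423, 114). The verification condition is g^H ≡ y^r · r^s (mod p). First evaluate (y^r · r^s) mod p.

Squares mod 439: 4^1≡4, 4^2≡16, 4^4≡256, 4^8≡125, 4^16≡260, 4^32≡433, 4^64≡36, 4^128≡418, 4^256≡2
423 = 256 + 128 + 32 + 4 + 2 + 1, so 4^423 ≡ 2·418·433·256·16·4 ≡ 412 (mod 439)
Squares mod 439: 423^1≡423, 423^2≡256, 423^4≡125, 423^8≡260, 423^16≡433, 423^32≡36, 423^64≡418
114 = 64 + 32 + 16 + 2, so 423^114 ≡ 418·36·433·256 ≡ 61 (mod 439)
y^r · r^s ≡ 412·61 = 25132 ≡ 109 (mod 439)

109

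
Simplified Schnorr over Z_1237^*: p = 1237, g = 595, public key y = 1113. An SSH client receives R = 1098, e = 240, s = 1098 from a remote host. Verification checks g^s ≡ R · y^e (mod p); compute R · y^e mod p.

1113^2 = 1238769 ≡ 532
1113^4 ≡ 532^2 = 283024 ≡ 988
1113^8 ≡ 988^2 = 976144 ≡ 151
1113^16 ≡ 151^2 = 22801 ≡ 535
1113^32 ≡ 535^2 = 286225 ≡ 478
1113^64 ≡ 478^2 = 228484 ≡ 876
1113^128 ≡ 876^2 = 767376 ≡ 436
240 = 128 + 64 + 32 + 16, so 1113^240 ≡ 436·876·478·535 ≡ 1227 (mod 1237)
R · y^e ≡ 1098·1227 = 1347246 ≡ 153 (mod 1237)

153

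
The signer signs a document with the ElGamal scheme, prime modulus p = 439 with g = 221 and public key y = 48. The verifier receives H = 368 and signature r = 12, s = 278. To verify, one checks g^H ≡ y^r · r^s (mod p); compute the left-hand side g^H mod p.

221^368 mod 439 = 271

271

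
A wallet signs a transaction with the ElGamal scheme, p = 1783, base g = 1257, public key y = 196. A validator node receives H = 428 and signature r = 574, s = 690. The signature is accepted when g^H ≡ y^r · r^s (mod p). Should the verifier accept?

reject

Left side g^H mod p:
1257^2 = 1580049 ≡ 311
1257^4 ≡ 311^2 = 96721 ≡ 439
1257^8 ≡ 439^2 = 192721 ≡ 157
1257^16 ≡ 157^2 = 24649 ≡ 1470
1257^32 ≡ 1470^2 = 2160900 ≡ 1687
1257^64 ≡ 1687^2 = 2845969 ≡ 301
1257^128 ≡ 301^2 = 90601 ≡ 1451
1257^256 ≡ 1451^2 = 2105401 ≡ 1461
428 = 256 + 128 + 32 + 8 + 4, so 1257^428 ≡ 1461·1451·1687·157·439 ≡ 935 (mod 1783)
Right side y^r · r^s mod p:
196^2 = 38416 ≡ 973
196^4 ≡ 973^2 = 946729 ≡ 1739
196^8 ≡ 1739^2 = 3024121 ≡ 153
196^16 ≡ 153^2 = 23409 ≡ 230
196^32 ≡ 230^2 = 52900 ≡ 1193
196^64 ≡ 1193^2 = 1423249 ≡ 415
196^128 ≡ 415^2 = 172225 ≡ 1057
196^256 ≡ 1057^2 = 1117249 ≡ 1091
196^512 ≡ 1091^2 = 1190281 ≡ 1020
574 = 512 + 32 + 16 + 8 + 4 + 2, so 196^574 ≡ 1020·1193·230·153·1739·973 ≡ 534 (mod 1783)
574^2 = 329476 ≡ 1404
574^4 ≡ 1404^2 = 1971216 ≡ 1001
574^8 ≡ 1001^2 = 1002001 ≡ 1738
574^16 ≡ 1738^2 = 3020644 ≡ 242
574^32 ≡ 242^2 = 58564 ≡ 1508
574^64 ≡ 1508^2 = 2274064 ≡ 739
574^128 ≡ 739^2 = 546121 ≡ 523
574^256 ≡ 523^2 = 273529 ≡ 730
574^512 ≡ 730^2 = 532900 ≡ 1566
690 = 512 + 128 + 32 + 16 + 2, so 574^690 ≡ 1566·523·1508·242·1404 ≡ 1737 (mod 1783)
534·1737 = 927558 ≡ 398 (mod 1783)
935 ≠ 398, so verification fails.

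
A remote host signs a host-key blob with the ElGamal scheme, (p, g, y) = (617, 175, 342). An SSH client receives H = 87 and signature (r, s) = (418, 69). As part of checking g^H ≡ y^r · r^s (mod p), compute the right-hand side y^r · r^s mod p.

342

342^418 mod 617 = 1
418^69 mod 617 = 342
y^r · r^s ≡ 1·342 = 342 ≡ 342 (mod 617)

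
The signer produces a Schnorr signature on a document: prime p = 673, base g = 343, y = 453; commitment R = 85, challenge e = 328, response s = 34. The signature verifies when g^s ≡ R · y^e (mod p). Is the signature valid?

g^s mod p:
343^2 = 117649 ≡ 547
343^4 ≡ 547^2 = 299209 ≡ 397
343^8 ≡ 397^2 = 157609 ≡ 127
343^16 ≡ 127^2 = 16129 ≡ 650
343^32 ≡ 650^2 = 422500 ≡ 529
34 = 32 + 2, so 343^34 ≡ 529·547 ≡ 646 (mod 673)
R · y^e mod p:
453^2 = 205209 ≡ 617
453^4 ≡ 617^2 = 380689 ≡ 444
453^8 ≡ 444^2 = 197136 ≡ 620
453^16 ≡ 620^2 = 384400 ≡ 117
453^32 ≡ 117^2 = 13689 ≡ 229
453^64 ≡ 229^2 = 52441 ≡ 620
453^128 ≡ 620^2 = 384400 ≡ 117
453^256 ≡ 117^2 = 13689 ≡ 229
328 = 256 + 64 + 8, so 453^328 ≡ 229·620·620 ≡ 546 (mod 673)
85·546 = 46410 ≡ 646 (mod 673)
646 ≡ 646 (mod 673); signature holds.

valid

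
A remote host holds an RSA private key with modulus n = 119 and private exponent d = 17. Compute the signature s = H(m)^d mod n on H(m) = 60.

9

(H(m))^17 mod 119 = 9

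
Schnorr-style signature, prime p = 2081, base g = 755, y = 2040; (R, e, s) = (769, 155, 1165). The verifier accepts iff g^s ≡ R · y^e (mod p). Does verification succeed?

g^s mod p:
755^2 = 570025 ≡ 1912
755^4 ≡ 1912^2 = 3655744 ≡ 1508
755^8 ≡ 1508^2 = 2274064 ≡ 1612
755^16 ≡ 1612^2 = 2598544 ≡ 1456
755^32 ≡ 1456^2 = 2119936 ≡ 1478
755^64 ≡ 1478^2 = 2184484 ≡ 1515
755^128 ≡ 1515^2 = 2295225 ≡ 1963
755^256 ≡ 1963^2 = 3853369 ≡ 1438
755^512 ≡ 1438^2 = 2067844 ≡ 1411
755^1024 ≡ 1411^2 = 1990921 ≡ 1485
1165 = 1024 + 128 + 8 + 4 + 1, so 755^1165 ≡ 1485·1963·1612·1508·755 ≡ 32 (mod 2081)
R · y^e mod p:
2040^2 = 4161600 ≡ 1681
2040^4 ≡ 1681^2 = 2825761 ≡ 1844
2040^8 ≡ 1844^2 = 3400336 ≡ 2063
2040^16 ≡ 2063^2 = 4255969 ≡ 324
2040^32 ≡ 324^2 = 104976 ≡ 926
2040^64 ≡ 926^2 = 857476 ≡ 104
2040^128 ≡ 104^2 = 10816 ≡ 411
155 = 128 + 16 + 8 + 2 + 1, so 2040^155 ≡ 411·324·2063·1681·2040 ≡ 203 (mod 2081)
769·203 = 156107 ≡ 32 (mod 2081)
32 ≡ 32 (mod 2081); signature holds.

passes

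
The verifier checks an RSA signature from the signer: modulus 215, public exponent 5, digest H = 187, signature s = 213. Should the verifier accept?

reject

s^2 ≡ 213^2 = 45369 ≡ 4
s^4 ≡ 4^2 = 16
5 = 4 + 1, so s^5 ≡ 16·213 ≡ 183 (mod 215)
The recovered value 183 does not match the digest 187.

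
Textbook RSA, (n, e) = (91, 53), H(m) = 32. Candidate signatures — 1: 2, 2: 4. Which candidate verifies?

1

Candidate 1: 2^53 mod 91 = 32
  → matches H(m) = 32
Candidate 2: 4^53 mod 91 = 23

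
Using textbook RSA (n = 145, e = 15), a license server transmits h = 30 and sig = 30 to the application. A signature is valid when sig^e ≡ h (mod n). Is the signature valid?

valid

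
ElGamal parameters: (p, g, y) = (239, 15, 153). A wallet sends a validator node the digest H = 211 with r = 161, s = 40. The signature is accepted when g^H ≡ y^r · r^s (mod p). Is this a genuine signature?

Left side g^H mod p:
Squares mod 239: 15^1≡15, 15^2≡225, 15^4≡196, 15^8≡176, 15^16≡145, 15^32≡232, 15^64≡49, 15^128≡11
211 = 128 + 64 + 16 + 2 + 1, so 15^211 ≡ 11·49·145·225·15 ≡ 58 (mod 239)
Right side y^r · r^s mod p:
Squares mod 239: 153^1≡153, 153^2≡226, 153^4≡169, 153^8≡120, 153^16≡60, 153^32≡15, 153^64≡225, 153^128≡196
161 = 128 + 32 + 1, so 153^161 ≡ 196·15·153 ≡ 22 (mod 239)
Squares mod 239: 161^1≡161, 161^2≡109, 161^4≡170, 161^8≡220, 161^16≡122, 161^32≡66
40 = 32 + 8, so 161^40 ≡ 66·220 ≡ 180 (mod 239)
22·180 = 3960 ≡ 136 (mod 239)
58 ≠ 136, so verification fails.

forged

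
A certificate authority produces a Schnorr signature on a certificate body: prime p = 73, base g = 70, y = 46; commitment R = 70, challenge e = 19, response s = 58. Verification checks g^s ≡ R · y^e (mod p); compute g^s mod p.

65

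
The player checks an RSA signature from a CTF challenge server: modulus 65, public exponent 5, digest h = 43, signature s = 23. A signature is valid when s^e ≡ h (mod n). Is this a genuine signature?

genuine

s^2 ≡ 23^2 = 529 ≡ 9
s^4 ≡ 9^2 = 81 ≡ 16
5 = 4 + 1, so s^5 ≡ 16·23 ≡ 43 (mod 65)
Since 43 equals the digest 43, verification succeeds.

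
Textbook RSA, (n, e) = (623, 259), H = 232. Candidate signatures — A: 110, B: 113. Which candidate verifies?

Candidate A: 110^2 = 12100 ≡ 263; 110^4 ≡ 263^2 = 69169 ≡ 16; 110^8 ≡ 16^2 = 256; 110^16 ≡ 256^2 = 65536 ≡ 121; 110^32 ≡ 121^2 = 14641 ≡ 312; 110^64 ≡ 312^2 = 97344 ≡ 156; 110^128 ≡ 156^2 = 24336 ≡ 39; 110^256 ≡ 39^2 = 1521 ≡ 275; 259 = 256 + 2 + 1, so 110^259 ≡ 275·263·110 ≡ 40 (mod 623)
Candidate B: 113^2 = 12769 ≡ 309; 113^4 ≡ 309^2 = 95481 ≡ 162; 113^8 ≡ 162^2 = 26244 ≡ 78; 113^16 ≡ 78^2 = 6084 ≡ 477; 113^32 ≡ 477^2 = 227529 ≡ 134; 113^64 ≡ 134^2 = 17956 ≡ 512; 113^128 ≡ 512^2 = 262144 ≡ 484; 113^256 ≡ 484^2 = 234256 ≡ 8; 259 = 256 + 2 + 1, so 113^259 ≡ 8·309·113 ≡ 232 (mod 623)
  → matches H = 232

B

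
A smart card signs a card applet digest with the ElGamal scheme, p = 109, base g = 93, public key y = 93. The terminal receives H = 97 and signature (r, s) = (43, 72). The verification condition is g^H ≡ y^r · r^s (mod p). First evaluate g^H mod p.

43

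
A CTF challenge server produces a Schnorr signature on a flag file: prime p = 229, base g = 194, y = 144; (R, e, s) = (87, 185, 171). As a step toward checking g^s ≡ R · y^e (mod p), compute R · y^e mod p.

122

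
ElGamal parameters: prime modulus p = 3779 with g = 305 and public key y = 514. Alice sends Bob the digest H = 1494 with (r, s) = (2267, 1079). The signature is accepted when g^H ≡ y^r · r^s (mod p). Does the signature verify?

Left side g^H mod p:
Squares mod 3779: 305^1≡305, 305^2≡2329, 305^4≡1376, 305^8≡97, 305^16≡1851, 305^32≡2427, 305^64≡2647, 305^128≡343, 305^256≡500, 305^512≡586, 305^1024≡3286
1494 = 1024 + 256 + 128 + 64 + 16 + 4 + 2, so 305^1494 ≡ 3286·500·343·2647·1851·1376·2329 ≡ 2948 (mod 3779)
Right side y^r · r^s mod p:
Squares mod 3779: 514^1≡514, 514^2≡3445, 514^4≡1965, 514^8≡2866, 514^16≡2189, 514^32≡3728, 514^64≡2601, 514^128≡791, 514^256≡2146, 514^512≡2494, 514^1024≡3581, 514^2048≡1414
2267 = 2048 + 128 + 64 + 16 + 8 + 2 + 1, so 514^2267 ≡ 1414·791·2601·2189·2866·3445·514 ≡ 1673 (mod 3779)
Squares mod 3779: 2267^1≡2267, 2267^2≡3628, 2267^4≡127, 2267^8≡1013, 2267^16≡2060, 2267^32≡3562, 2267^64≡1741, 2267^128≡323, 2267^256≡2296, 2267^512≡3690, 2267^1024≡363
1079 = 1024 + 32 + 16 + 4 + 2 + 1, so 2267^1079 ≡ 363·3562·2060·127·3628·2267 ≡ 2639 (mod 3779)
1673·2639 = 4415047 ≡ 1175 (mod 3779)
2948 ≠ 1175, so verification fails.

does not verify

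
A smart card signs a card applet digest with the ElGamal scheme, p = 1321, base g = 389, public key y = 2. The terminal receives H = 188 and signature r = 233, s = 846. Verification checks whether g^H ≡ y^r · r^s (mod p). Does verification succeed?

Left side g^H mod p:
389^2 = 151321 ≡ 727
389^4 ≡ 727^2 = 528529 ≡ 129
389^8 ≡ 129^2 = 16641 ≡ 789
389^16 ≡ 789^2 = 622521 ≡ 330
389^32 ≡ 330^2 = 108900 ≡ 578
389^64 ≡ 578^2 = 334084 ≡ 1192
389^128 ≡ 1192^2 = 1420864 ≡ 789
188 = 128 + 32 + 16 + 8 + 4, so 389^188 ≡ 789·578·330·789·129 ≡ 532 (mod 1321)
Right side y^r · r^s mod p:
2^2 = 4
2^4 ≡ 4^2 = 16
2^8 ≡ 16^2 = 256
2^16 ≡ 256^2 = 65536 ≡ 807
2^32 ≡ 807^2 = 651249 ≡ 1317
2^64 ≡ 1317^2 = 1734489 ≡ 16
2^128 ≡ 16^2 = 256
233 = 128 + 64 + 32 + 8 + 1, so 2^233 ≡ 256·16·1317·256·2 ≡ 1063 (mod 1321)
233^2 = 54289 ≡ 128
233^4 ≡ 128^2 = 16384 ≡ 532
233^8 ≡ 532^2 = 283024 ≡ 330
233^16 ≡ 330^2 = 108900 ≡ 578
233^32 ≡ 578^2 = 334084 ≡ 1192
233^64 ≡ 1192^2 = 1420864 ≡ 789
233^128 ≡ 789^2 = 622521 ≡ 330
233^256 ≡ 330^2 = 108900 ≡ 578
233^512 ≡ 578^2 = 334084 ≡ 1192
846 = 512 + 256 + 64 + 8 + 4 + 2, so 233^846 ≡ 1192·578·789·330·532·128 ≡ 725 (mod 1321)
1063·725 = 770675 ≡ 532 (mod 1321)
532 ≡ 532 (mod 1321), so the signature is genuine.

passes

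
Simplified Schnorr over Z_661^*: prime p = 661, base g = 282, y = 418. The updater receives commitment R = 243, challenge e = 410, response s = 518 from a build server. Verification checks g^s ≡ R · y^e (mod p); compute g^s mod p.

514

282^2 = 79524 ≡ 204
282^4 ≡ 204^2 = 41616 ≡ 634
282^8 ≡ 634^2 = 401956 ≡ 68
282^16 ≡ 68^2 = 4624 ≡ 658
282^32 ≡ 658^2 = 432964 ≡ 9
282^64 ≡ 9^2 = 81
282^128 ≡ 81^2 = 6561 ≡ 612
282^256 ≡ 612^2 = 374544 ≡ 418
282^512 ≡ 418^2 = 174724 ≡ 220
518 = 512 + 4 + 2, so 282^518 ≡ 220·634·204 ≡ 514 (mod 661)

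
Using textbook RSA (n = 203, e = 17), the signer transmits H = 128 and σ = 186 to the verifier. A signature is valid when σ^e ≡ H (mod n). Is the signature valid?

σ^17 mod 203 = 128
σ^17 mod 203 = 128 matches H.

valid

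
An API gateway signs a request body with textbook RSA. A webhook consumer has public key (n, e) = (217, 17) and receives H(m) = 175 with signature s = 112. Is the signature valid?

valid

s^17 mod 217 = 175
Since 175 equals the digest 175, verification succeeds.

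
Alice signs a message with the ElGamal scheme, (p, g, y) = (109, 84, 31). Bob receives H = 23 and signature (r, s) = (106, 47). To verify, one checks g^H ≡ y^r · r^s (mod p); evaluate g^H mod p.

102

84^2 = 7056 ≡ 80
84^4 ≡ 80^2 = 6400 ≡ 78
84^8 ≡ 78^2 = 6084 ≡ 89
84^16 ≡ 89^2 = 7921 ≡ 73
23 = 16 + 4 + 2 + 1, so 84^23 ≡ 73·78·80·84 ≡ 102 (mod 109)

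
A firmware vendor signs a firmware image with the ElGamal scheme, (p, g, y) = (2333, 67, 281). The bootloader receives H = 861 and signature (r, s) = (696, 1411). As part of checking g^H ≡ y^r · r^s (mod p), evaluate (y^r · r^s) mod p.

281^2 = 78961 ≡ 1972
281^4 ≡ 1972^2 = 3888784 ≡ 2006
281^8 ≡ 2006^2 = 4024036 ≡ 1944
281^16 ≡ 1944^2 = 3779136 ≡ 2009
281^32 ≡ 2009^2 = 4036081 ≡ 2324
281^64 ≡ 2324^2 = 5400976 ≡ 81
281^128 ≡ 81^2 = 6561 ≡ 1895
281^256 ≡ 1895^2 = 3591025 ≡ 538
281^512 ≡ 538^2 = 289444 ≡ 152
696 = 512 + 128 + 32 + 16 + 8, so 281^696 ≡ 152·1895·2324·2009·1944 ≡ 1892 (mod 2333)
696^2 = 484416 ≡ 1485
696^4 ≡ 1485^2 = 2205225 ≡ 540
696^8 ≡ 540^2 = 291600 ≡ 2308
696^16 ≡ 2308^2 = 5326864 ≡ 625
696^32 ≡ 625^2 = 390625 ≡ 1014
696^64 ≡ 1014^2 = 1028196 ≡ 1676
696^128 ≡ 1676^2 = 2808976 ≡ 44
696^256 ≡ 44^2 = 1936
696^512 ≡ 1936^2 = 3748096 ≡ 1298
696^1024 ≡ 1298^2 = 1684804 ≡ 378
1411 = 1024 + 256 + 128 + 2 + 1, so 696^1411 ≡ 378·1936·44·1485·696 ≡ 2256 (mod 2333)
y^r · r^s ≡ 1892·2256 = 4268352 ≡ 1295 (mod 2333)

1295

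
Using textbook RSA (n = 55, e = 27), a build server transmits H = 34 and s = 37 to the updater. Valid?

no

s^27 mod 55 = 38
s^27 mod 55 = 38, but H = 34.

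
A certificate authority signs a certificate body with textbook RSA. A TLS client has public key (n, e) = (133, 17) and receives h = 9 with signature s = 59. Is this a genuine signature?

forged

s^2 ≡ 59^2 = 3481 ≡ 23
s^4 ≡ 23^2 = 529 ≡ 130
s^8 ≡ 130^2 = 16900 ≡ 9
s^16 ≡ 9^2 = 81
17 = 16 + 1, so s^17 ≡ 81·59 ≡ 124 (mod 133)
The recovered value 124 does not match the digest 9.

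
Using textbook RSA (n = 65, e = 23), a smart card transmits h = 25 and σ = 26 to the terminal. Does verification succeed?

σ^2 ≡ 26^2 = 676 ≡ 26
σ^4 ≡ 26^2 = 676 ≡ 26
σ^8 ≡ 26^2 = 676 ≡ 26
σ^16 ≡ 26^2 = 676 ≡ 26
23 = 16 + 4 + 2 + 1, so σ^23 ≡ 26·26·26·26 ≡ 26 (mod 65)
σ^23 mod 65 = 26, but h = 25.

fails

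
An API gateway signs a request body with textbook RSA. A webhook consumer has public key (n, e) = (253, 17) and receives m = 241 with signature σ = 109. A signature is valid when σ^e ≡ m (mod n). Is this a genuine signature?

genuine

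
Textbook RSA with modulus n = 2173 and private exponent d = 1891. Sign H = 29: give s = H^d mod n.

343

Squares mod 2173: H^1≡29, H^2≡841, H^4≡1056, H^8≡387, H^16≡2005, H^32≡2148, H^64≡625, H^128≡1658, H^256≡119, H^512≡1123, H^1024≡789
1891 = 1024 + 512 + 256 + 64 + 32 + 2 + 1, so H^1891 ≡ 789·1123·119·625·2148·841·29 ≡ 343 (mod 2173)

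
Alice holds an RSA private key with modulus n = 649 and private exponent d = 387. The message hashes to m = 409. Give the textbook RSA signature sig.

326

m^2 ≡ 409^2 = 167281 ≡ 488
m^4 ≡ 488^2 = 238144 ≡ 610
m^8 ≡ 610^2 = 372100 ≡ 223
m^16 ≡ 223^2 = 49729 ≡ 405
m^32 ≡ 405^2 = 164025 ≡ 477
m^64 ≡ 477^2 = 227529 ≡ 379
m^128 ≡ 379^2 = 143641 ≡ 212
m^256 ≡ 212^2 = 44944 ≡ 163
387 = 256 + 128 + 2 + 1, so m^387 ≡ 163·212·488·409 ≡ 326 (mod 649)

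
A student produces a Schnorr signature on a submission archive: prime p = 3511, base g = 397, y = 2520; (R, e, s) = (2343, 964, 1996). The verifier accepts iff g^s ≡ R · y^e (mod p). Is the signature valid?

invalid

g^s mod p:
397^2 = 157609 ≡ 3125
397^4 ≡ 3125^2 = 9765625 ≡ 1534
397^8 ≡ 1534^2 = 2353156 ≡ 786
397^16 ≡ 786^2 = 617796 ≡ 3371
397^32 ≡ 3371^2 = 11363641 ≡ 2045
397^64 ≡ 2045^2 = 4182025 ≡ 424
397^128 ≡ 424^2 = 179776 ≡ 715
397^256 ≡ 715^2 = 511225 ≡ 2130
397^512 ≡ 2130^2 = 4536900 ≡ 688
397^1024 ≡ 688^2 = 473344 ≡ 2870
1996 = 1024 + 512 + 256 + 128 + 64 + 8 + 4, so 397^1996 ≡ 2870·688·2130·715·424·786·1534 ≡ 272 (mod 3511)
R · y^e mod p:
2520^2 = 6350400 ≡ 2512
2520^4 ≡ 2512^2 = 6310144 ≡ 877
2520^8 ≡ 877^2 = 769129 ≡ 220
2520^16 ≡ 220^2 = 48400 ≡ 2757
2520^32 ≡ 2757^2 = 7601049 ≡ 3245
2520^64 ≡ 3245^2 = 10530025 ≡ 536
2520^128 ≡ 536^2 = 287296 ≡ 2905
2520^256 ≡ 2905^2 = 8439025 ≡ 2092
2520^512 ≡ 2092^2 = 4376464 ≡ 1758
964 = 512 + 256 + 128 + 64 + 4, so 2520^964 ≡ 1758·2092·2905·536·877 ≡ 1525 (mod 3511)
2343·1525 = 3573075 ≡ 2388 (mod 3511)
272 ≠ 2388; the check fails.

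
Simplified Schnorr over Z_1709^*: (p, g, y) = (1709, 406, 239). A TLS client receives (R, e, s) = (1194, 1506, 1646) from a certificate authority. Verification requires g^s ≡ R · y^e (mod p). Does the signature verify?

g^s mod p:
406^1646 mod 1709 = 1528
R · y^e mod p:
239^1506 mod 1709 = 153
1194·153 = 182682 ≡ 1528 (mod 1709)
1528 ≡ 1528 (mod 1709); signature holds.

verifies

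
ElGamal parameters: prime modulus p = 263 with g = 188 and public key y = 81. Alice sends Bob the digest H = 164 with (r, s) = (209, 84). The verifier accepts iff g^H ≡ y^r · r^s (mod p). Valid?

Left side g^H mod p:
Squares mod 263: 188^1≡188, 188^2≡102, 188^4≡147, 188^8≡43, 188^16≡8, 188^32≡64, 188^64≡151, 188^128≡183
164 = 128 + 32 + 4, so 188^164 ≡ 183·64·147 ≡ 66 (mod 263)
Right side y^r · r^s mod p:
Squares mod 263: 81^1≡81, 81^2≡249, 81^4≡196, 81^8≡18, 81^16≡61, 81^32≡39, 81^64≡206, 81^128≡93
209 = 128 + 64 + 16 + 1, so 81^209 ≡ 93·206·61·81 ≡ 192 (mod 263)
Squares mod 263: 209^1≡209, 209^2≡23, 209^4≡3, 209^8≡9, 209^16≡81, 209^32≡249, 209^64≡196
84 = 64 + 16 + 4, so 209^84 ≡ 196·81·3 ≡ 25 (mod 263)
192·25 = 4800 ≡ 66 (mod 263)
66 ≡ 66 (mod 263), so the signature is genuine.

yes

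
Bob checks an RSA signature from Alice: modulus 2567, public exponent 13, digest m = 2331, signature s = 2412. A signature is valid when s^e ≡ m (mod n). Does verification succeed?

s^2 ≡ 2412^2 = 5817744 ≡ 922
s^4 ≡ 922^2 = 850084 ≡ 407
s^8 ≡ 407^2 = 165649 ≡ 1361
13 = 8 + 4 + 1, so s^13 ≡ 1361·407·2412 ≡ 2331 (mod 2567)
2331 = m, so the signature checks out.

passes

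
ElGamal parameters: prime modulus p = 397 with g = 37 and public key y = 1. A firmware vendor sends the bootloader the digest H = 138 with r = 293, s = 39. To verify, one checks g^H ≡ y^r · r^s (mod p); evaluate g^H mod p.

171

37^2 = 1369 ≡ 178
37^4 ≡ 178^2 = 31684 ≡ 321
37^8 ≡ 321^2 = 103041 ≡ 218
37^16 ≡ 218^2 = 47524 ≡ 281
37^32 ≡ 281^2 = 78961 ≡ 355
37^64 ≡ 355^2 = 126025 ≡ 176
37^128 ≡ 176^2 = 30976 ≡ 10
138 = 128 + 8 + 2, so 37^138 ≡ 10·218·178 ≡ 171 (mod 397)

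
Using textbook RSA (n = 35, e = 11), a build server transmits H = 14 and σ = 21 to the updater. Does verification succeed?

σ^2 ≡ 21^2 = 441 ≡ 21
σ^4 ≡ 21^2 = 441 ≡ 21
σ^8 ≡ 21^2 = 441 ≡ 21
11 = 8 + 2 + 1, so σ^11 ≡ 21·21·21 ≡ 21 (mod 35)
The recovered value 21 does not match the digest 14.

fails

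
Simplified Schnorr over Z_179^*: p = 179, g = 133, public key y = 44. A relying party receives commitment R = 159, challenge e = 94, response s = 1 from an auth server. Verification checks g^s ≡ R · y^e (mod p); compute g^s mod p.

133^1 mod 179 = 133

133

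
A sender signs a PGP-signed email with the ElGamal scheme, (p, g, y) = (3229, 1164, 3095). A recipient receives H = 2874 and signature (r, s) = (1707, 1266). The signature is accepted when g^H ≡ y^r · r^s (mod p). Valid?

Left side g^H mod p:
1164^2 = 1354896 ≡ 1945
1164^4 ≡ 1945^2 = 3783025 ≡ 1866
1164^8 ≡ 1866^2 = 3481956 ≡ 1094
1164^16 ≡ 1094^2 = 1196836 ≡ 2106
1164^32 ≡ 2106^2 = 4435236 ≡ 1819
1164^64 ≡ 1819^2 = 3308761 ≡ 2265
1164^128 ≡ 2265^2 = 5130225 ≡ 2573
1164^256 ≡ 2573^2 = 6620329 ≡ 879
1164^512 ≡ 879^2 = 772641 ≡ 910
1164^1024 ≡ 910^2 = 828100 ≡ 1476
1164^2048 ≡ 1476^2 = 2178576 ≡ 2230
2874 = 2048 + 512 + 256 + 32 + 16 + 8 + 2, so 1164^2874 ≡ 2230·910·879·1819·2106·1094·1945 ≡ 3204 (mod 3229)
Right side y^r · r^s mod p:
3095^2 = 9579025 ≡ 1811
3095^4 ≡ 1811^2 = 3279721 ≡ 2286
3095^8 ≡ 2286^2 = 5225796 ≡ 1274
3095^16 ≡ 1274^2 = 1623076 ≡ 2118
3095^32 ≡ 2118^2 = 4485924 ≡ 843
3095^64 ≡ 843^2 = 710649 ≡ 269
3095^128 ≡ 269^2 = 72361 ≡ 1323
3095^256 ≡ 1323^2 = 1750329 ≡ 211
3095^512 ≡ 211^2 = 44521 ≡ 2544
3095^1024 ≡ 2544^2 = 6471936 ≡ 1020
1707 = 1024 + 512 + 128 + 32 + 8 + 2 + 1, so 3095^1707 ≡ 1020·2544·1323·843·1274·1811·3095 ≡ 115 (mod 3229)
1707^2 = 2913849 ≡ 1291
1707^4 ≡ 1291^2 = 1666681 ≡ 517
1707^8 ≡ 517^2 = 267289 ≡ 2511
1707^16 ≡ 2511^2 = 6305121 ≡ 2113
1707^32 ≡ 2113^2 = 4464769 ≡ 2291
1707^64 ≡ 2291^2 = 5248681 ≡ 1556
1707^128 ≡ 1556^2 = 2421136 ≡ 2615
1707^256 ≡ 2615^2 = 6838225 ≡ 2432
1707^512 ≡ 2432^2 = 5914624 ≡ 2325
1707^1024 ≡ 2325^2 = 5405625 ≡ 279
1266 = 1024 + 128 + 64 + 32 + 16 + 2, so 1707^1266 ≡ 279·2615·1556·2291·2113·1291 ≡ 2948 (mod 3229)
115·2948 = 339020 ≡ 3204 (mod 3229)
3204 ≡ 3204 (mod 3229), so the signature is genuine.

yes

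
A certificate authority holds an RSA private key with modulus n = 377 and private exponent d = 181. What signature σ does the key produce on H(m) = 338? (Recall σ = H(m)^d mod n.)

351

(H(m))^2 ≡ 338^2 = 114244 ≡ 13
(H(m))^4 ≡ 13^2 = 169
(H(m))^8 ≡ 169^2 = 28561 ≡ 286
(H(m))^16 ≡ 286^2 = 81796 ≡ 364
(H(m))^32 ≡ 364^2 = 132496 ≡ 169
(H(m))^64 ≡ 169^2 = 28561 ≡ 286
(H(m))^128 ≡ 286^2 = 81796 ≡ 364
181 = 128 + 32 + 16 + 4 + 1, so (H(m))^181 ≡ 364·169·364·169·338 ≡ 351 (mod 377)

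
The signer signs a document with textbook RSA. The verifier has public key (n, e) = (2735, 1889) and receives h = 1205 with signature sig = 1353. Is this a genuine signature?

sig^2 ≡ 1353^2 = 1830609 ≡ 894
sig^4 ≡ 894^2 = 799236 ≡ 616
sig^8 ≡ 616^2 = 379456 ≡ 2026
sig^16 ≡ 2026^2 = 4104676 ≡ 2176
sig^32 ≡ 2176^2 = 4734976 ≡ 691
sig^64 ≡ 691^2 = 477481 ≡ 1591
sig^128 ≡ 1591^2 = 2531281 ≡ 1406
sig^256 ≡ 1406^2 = 1976836 ≡ 2166
sig^512 ≡ 2166^2 = 4691556 ≡ 1031
sig^1024 ≡ 1031^2 = 1062961 ≡ 1781
1889 = 1024 + 512 + 256 + 64 + 32 + 1, so sig^1889 ≡ 1781·1031·2166·1591·691·1353 ≡ 2413 (mod 2735)
sig^1889 mod 2735 = 2413, but h = 1205.

forged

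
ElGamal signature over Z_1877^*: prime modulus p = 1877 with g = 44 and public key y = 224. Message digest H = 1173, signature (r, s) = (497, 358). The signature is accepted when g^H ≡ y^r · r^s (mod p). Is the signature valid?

invalid

Left side g^H mod p:
44^1173 mod 1877 = 1651
Right side y^r · r^s mod p:
224^497 mod 1877 = 407
497^358 mod 1877 = 156
407·156 = 63492 ≡ 1551 (mod 1877)
1651 ≠ 1551, so verification fails.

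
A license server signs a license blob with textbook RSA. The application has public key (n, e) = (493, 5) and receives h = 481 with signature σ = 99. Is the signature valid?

invalid

σ^5 mod 493 = 12
σ^5 mod 493 = 12, but h = 481.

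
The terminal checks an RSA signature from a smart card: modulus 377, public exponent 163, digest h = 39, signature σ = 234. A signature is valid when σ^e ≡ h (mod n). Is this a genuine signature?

genuine

σ^163 mod 377 = 39
Since 39 equals the digest 39, verification succeeds.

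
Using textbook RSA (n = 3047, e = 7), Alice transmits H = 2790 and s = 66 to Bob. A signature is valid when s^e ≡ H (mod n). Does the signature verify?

does not verify

s^2 ≡ 66^2 = 4356 ≡ 1309
s^4 ≡ 1309^2 = 1713481 ≡ 1067
7 = 4 + 2 + 1, so s^7 ≡ 1067·1309·66 ≡ 1507 (mod 3047)
s^7 mod 3047 = 1507, but H = 2790.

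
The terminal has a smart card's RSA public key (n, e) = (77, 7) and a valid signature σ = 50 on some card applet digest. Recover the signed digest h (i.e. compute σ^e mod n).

Squares mod 77: σ^1≡50, σ^2≡36, σ^4≡64
7 = 4 + 2 + 1, so σ^7 ≡ 64·36·50 ≡ 8 (mod 77)

8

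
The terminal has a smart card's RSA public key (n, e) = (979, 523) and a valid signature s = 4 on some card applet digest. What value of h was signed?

s^2 ≡ 4^2 = 16
s^4 ≡ 16^2 = 256
s^8 ≡ 256^2 = 65536 ≡ 922
s^16 ≡ 922^2 = 850084 ≡ 312
s^32 ≡ 312^2 = 97344 ≡ 423
s^64 ≡ 423^2 = 178929 ≡ 751
s^128 ≡ 751^2 = 564001 ≡ 97
s^256 ≡ 97^2 = 9409 ≡ 598
s^512 ≡ 598^2 = 357604 ≡ 269
523 = 512 + 8 + 2 + 1, so s^523 ≡ 269·922·16·4 ≡ 625 (mod 979)

625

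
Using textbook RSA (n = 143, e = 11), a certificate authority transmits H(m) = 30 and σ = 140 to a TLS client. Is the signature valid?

valid

Squares mod 143: σ^1≡140, σ^2≡9, σ^4≡81, σ^8≡126
11 = 8 + 2 + 1, so σ^11 ≡ 126·9·140 ≡ 30 (mod 143)
σ^11 mod 143 = 30 matches H(m).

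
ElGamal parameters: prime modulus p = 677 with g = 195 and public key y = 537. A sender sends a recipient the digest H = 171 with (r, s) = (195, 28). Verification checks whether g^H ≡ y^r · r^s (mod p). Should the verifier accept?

accept

Left side g^H mod p:
195^2 = 38025 ≡ 113
195^4 ≡ 113^2 = 12769 ≡ 583
195^8 ≡ 583^2 = 339889 ≡ 35
195^16 ≡ 35^2 = 1225 ≡ 548
195^32 ≡ 548^2 = 300304 ≡ 393
195^64 ≡ 393^2 = 154449 ≡ 93
195^128 ≡ 93^2 = 8649 ≡ 525
171 = 128 + 32 + 8 + 2 + 1, so 195^171 ≡ 525·393·35·113·195 ≡ 113 (mod 677)
Right side y^r · r^s mod p:
537^2 = 288369 ≡ 644
537^4 ≡ 644^2 = 414736 ≡ 412
537^8 ≡ 412^2 = 169744 ≡ 494
537^16 ≡ 494^2 = 244036 ≡ 316
537^32 ≡ 316^2 = 99856 ≡ 337
537^64 ≡ 337^2 = 113569 ≡ 510
537^128 ≡ 510^2 = 260100 ≡ 132
195 = 128 + 64 + 2 + 1, so 537^195 ≡ 132·510·644·537 ≡ 538 (mod 677)
195^2 = 38025 ≡ 113
195^4 ≡ 113^2 = 12769 ≡ 583
195^8 ≡ 583^2 = 339889 ≡ 35
195^16 ≡ 35^2 = 1225 ≡ 548
28 = 16 + 8 + 4, so 195^28 ≡ 548·35·583 ≡ 608 (mod 677)
538·608 = 327104 ≡ 113 (mod 677)
113 ≡ 113 (mod 677), so the signature is genuine.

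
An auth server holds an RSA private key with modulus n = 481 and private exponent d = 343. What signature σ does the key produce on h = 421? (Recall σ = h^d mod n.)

60

h^2 ≡ 421^2 = 177241 ≡ 233
h^4 ≡ 233^2 = 54289 ≡ 417
h^8 ≡ 417^2 = 173889 ≡ 248
h^16 ≡ 248^2 = 61504 ≡ 417
h^32 ≡ 417^2 = 173889 ≡ 248
h^64 ≡ 248^2 = 61504 ≡ 417
h^128 ≡ 417^2 = 173889 ≡ 248
h^256 ≡ 248^2 = 61504 ≡ 417
343 = 256 + 64 + 16 + 4 + 2 + 1, so h^343 ≡ 417·417·417·417·233·421 ≡ 60 (mod 481)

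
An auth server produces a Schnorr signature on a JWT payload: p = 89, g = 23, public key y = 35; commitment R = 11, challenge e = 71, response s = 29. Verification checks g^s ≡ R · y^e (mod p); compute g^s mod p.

Squares mod 89: 23^1≡23, 23^2≡84, 23^4≡25, 23^8≡2, 23^16≡4
29 = 16 + 8 + 4 + 1, so 23^29 ≡ 4·2·25·23 ≡ 61 (mod 89)

61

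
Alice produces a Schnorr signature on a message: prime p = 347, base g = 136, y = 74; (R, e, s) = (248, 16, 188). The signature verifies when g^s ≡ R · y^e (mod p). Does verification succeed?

fails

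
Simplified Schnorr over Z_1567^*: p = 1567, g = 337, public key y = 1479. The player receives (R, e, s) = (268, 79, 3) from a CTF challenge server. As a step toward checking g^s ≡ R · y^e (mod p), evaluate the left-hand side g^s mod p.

337^2 = 113569 ≡ 745
3 = 2 + 1, so 337^3 ≡ 745·337 ≡ 345 (mod 1567)

345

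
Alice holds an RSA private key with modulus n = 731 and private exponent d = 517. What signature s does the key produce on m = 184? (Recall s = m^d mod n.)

46

m^517 mod 731 = 46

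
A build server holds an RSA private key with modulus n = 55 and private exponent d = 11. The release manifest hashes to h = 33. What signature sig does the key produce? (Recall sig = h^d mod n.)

22

h^2 ≡ 33^2 = 1089 ≡ 44
h^4 ≡ 44^2 = 1936 ≡ 11
h^8 ≡ 11^2 = 121 ≡ 11
11 = 8 + 2 + 1, so h^11 ≡ 11·44·33 ≡ 22 (mod 55)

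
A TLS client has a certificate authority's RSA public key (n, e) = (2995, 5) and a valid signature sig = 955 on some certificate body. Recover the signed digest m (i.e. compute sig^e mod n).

sig^2 ≡ 955^2 = 912025 ≡ 1545
sig^4 ≡ 1545^2 = 2387025 ≡ 10
5 = 4 + 1, so sig^5 ≡ 10·955 ≡ 565 (mod 2995)

565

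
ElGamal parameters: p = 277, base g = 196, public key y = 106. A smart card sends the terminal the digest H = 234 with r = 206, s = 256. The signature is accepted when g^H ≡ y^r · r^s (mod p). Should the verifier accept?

reject

Left side g^H mod p:
196^234 mod 277 = 273
Right side y^r · r^s mod p:
106^206 mod 277 = 81
206^256 mod 277 = 165
81·165 = 13365 ≡ 69 (mod 277)
273 ≠ 69, so verification fails.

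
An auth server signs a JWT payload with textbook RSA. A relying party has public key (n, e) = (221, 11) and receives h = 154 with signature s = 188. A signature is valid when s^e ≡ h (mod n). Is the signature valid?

valid

s^2 ≡ 188^2 = 35344 ≡ 205
s^4 ≡ 205^2 = 42025 ≡ 35
s^8 ≡ 35^2 = 1225 ≡ 120
11 = 8 + 2 + 1, so s^11 ≡ 120·205·188 ≡ 154 (mod 221)
154 = h, so the signature checks out.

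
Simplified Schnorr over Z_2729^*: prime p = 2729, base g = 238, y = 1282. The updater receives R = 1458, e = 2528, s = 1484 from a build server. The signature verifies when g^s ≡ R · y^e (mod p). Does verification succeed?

fails

g^s mod p:
Squares mod 2729: 238^1≡238, 238^2≡2064, 238^4≡127, 238^8≡2484, 238^16≡2716, 238^32≡169, 238^64≡1271, 238^128≡2602, 238^256≡2484, 238^512≡2716, 238^1024≡169
1484 = 1024 + 256 + 128 + 64 + 8 + 4, so 238^1484 ≡ 169·2484·2602·1271·2484·127 ≡ 924 (mod 2729)
R · y^e mod p:
Squares mod 2729: 1282^1≡1282, 1282^2≡666, 1282^4≡1458, 1282^8≡2602, 1282^16≡2484, 1282^32≡2716, 1282^64≡169, 1282^128≡1271, 1282^256≡2602, 1282^512≡2484, 1282^1024≡2716, 1282^2048≡169
2528 = 2048 + 256 + 128 + 64 + 32, so 1282^2528 ≡ 169·2602·1271·169·2716 ≡ 456 (mod 2729)
1458·456 = 664848 ≡ 1701 (mod 2729)
924 ≠ 1701; the check fails.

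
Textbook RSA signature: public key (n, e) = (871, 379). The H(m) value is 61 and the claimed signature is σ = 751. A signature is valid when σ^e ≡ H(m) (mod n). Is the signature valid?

invalid

Squares mod 871: σ^1≡751, σ^2≡464, σ^4≡159, σ^8≡22, σ^16≡484, σ^32≡828, σ^64≡107, σ^128≡126, σ^256≡198
379 = 256 + 64 + 32 + 16 + 8 + 2 + 1, so σ^379 ≡ 198·107·828·484·22·464·751 ≡ 283 (mod 871)
σ^379 mod 871 = 283, but H(m) = 61.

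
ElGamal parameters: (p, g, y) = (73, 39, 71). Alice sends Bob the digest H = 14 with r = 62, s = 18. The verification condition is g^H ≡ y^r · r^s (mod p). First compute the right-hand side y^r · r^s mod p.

23

71^62 mod 73 = 37
62^18 mod 73 = 46
y^r · r^s ≡ 37·46 = 1702 ≡ 23 (mod 73)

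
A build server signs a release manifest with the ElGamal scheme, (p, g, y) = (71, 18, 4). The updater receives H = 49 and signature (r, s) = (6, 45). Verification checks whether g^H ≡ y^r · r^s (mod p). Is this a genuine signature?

genuine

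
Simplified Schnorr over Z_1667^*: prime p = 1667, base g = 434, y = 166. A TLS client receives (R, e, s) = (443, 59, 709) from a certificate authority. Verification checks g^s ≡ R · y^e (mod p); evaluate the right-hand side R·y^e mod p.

1602

166^2 = 27556 ≡ 884
166^4 ≡ 884^2 = 781456 ≡ 1300
166^8 ≡ 1300^2 = 1690000 ≡ 1329
166^16 ≡ 1329^2 = 1766241 ≡ 888
166^32 ≡ 888^2 = 788544 ≡ 53
59 = 32 + 16 + 8 + 2 + 1, so 166^59 ≡ 53·888·1329·884·166 ≡ 1347 (mod 1667)
R · y^e ≡ 443·1347 = 596721 ≡ 1602 (mod 1667)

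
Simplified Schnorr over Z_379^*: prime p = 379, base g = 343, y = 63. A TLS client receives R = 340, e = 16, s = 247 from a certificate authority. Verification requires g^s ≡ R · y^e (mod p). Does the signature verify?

g^s mod p:
Squares mod 379: 343^1≡343, 343^2≡159, 343^4≡267, 343^8≡37, 343^16≡232, 343^32≡6, 343^64≡36, 343^128≡159
247 = 128 + 64 + 32 + 16 + 4 + 2 + 1, so 343^247 ≡ 159·36·6·232·267·159·343 ≡ 296 (mod 379)
R · y^e mod p:
Squares mod 379: 63^1≡63, 63^2≡179, 63^4≡205, 63^8≡335, 63^16≡41
63^16 ≡ 41 (mod 379)
340·41 = 13940 ≡ 296 (mod 379)
296 ≡ 296 (mod 379); signature holds.

verifies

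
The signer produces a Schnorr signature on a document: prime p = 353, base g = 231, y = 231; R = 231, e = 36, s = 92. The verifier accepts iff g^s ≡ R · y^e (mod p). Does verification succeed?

passes

g^s mod p:
231^2 = 53361 ≡ 58
231^4 ≡ 58^2 = 3364 ≡ 187
231^8 ≡ 187^2 = 34969 ≡ 22
231^16 ≡ 22^2 = 484 ≡ 131
231^32 ≡ 131^2 = 17161 ≡ 217
231^64 ≡ 217^2 = 47089 ≡ 140
92 = 64 + 16 + 8 + 4, so 231^92 ≡ 140·131·22·187 ≡ 187 (mod 353)
R · y^e mod p:
231^2 = 53361 ≡ 58
231^4 ≡ 58^2 = 3364 ≡ 187
231^8 ≡ 187^2 = 34969 ≡ 22
231^16 ≡ 22^2 = 484 ≡ 131
231^32 ≡ 131^2 = 17161 ≡ 217
36 = 32 + 4, so 231^36 ≡ 217·187 ≡ 337 (mod 353)
231·337 = 77847 ≡ 187 (mod 353)
187 ≡ 187 (mod 353); signature holds.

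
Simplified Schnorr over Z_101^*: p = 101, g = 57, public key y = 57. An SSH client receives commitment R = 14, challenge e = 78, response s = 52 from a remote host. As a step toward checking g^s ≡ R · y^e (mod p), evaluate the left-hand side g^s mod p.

Squares mod 101: 57^1≡57, 57^2≡17, 57^4≡87, 57^8≡95, 57^16≡36, 57^32≡84
52 = 32 + 16 + 4, so 57^52 ≡ 84·36·87 ≡ 84 (mod 101)

84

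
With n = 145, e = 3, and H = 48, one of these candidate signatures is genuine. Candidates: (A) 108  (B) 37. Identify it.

B

Candidate A: 108^2 = 11664 ≡ 64; 3 = 2 + 1, so 108^3 ≡ 64·108 ≡ 97 (mod 145)
Candidate B: 37^2 = 1369 ≡ 64; 3 = 2 + 1, so 37^3 ≡ 64·37 ≡ 48 (mod 145)
  → matches H = 48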